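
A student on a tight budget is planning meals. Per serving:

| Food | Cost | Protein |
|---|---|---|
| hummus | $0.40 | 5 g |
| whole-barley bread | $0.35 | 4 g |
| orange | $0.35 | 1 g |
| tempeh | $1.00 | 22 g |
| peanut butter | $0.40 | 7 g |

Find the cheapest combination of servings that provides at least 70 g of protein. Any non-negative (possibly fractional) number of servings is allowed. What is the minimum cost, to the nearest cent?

Cost per g of protein: tempeh $0.0455, peanut butter $0.0571, hummus $0.0800, whole-barley bread $0.0875, orange $0.3500.
With no serving limits, use only tempeh: 70 g / 22 g = 3.182 servings × $1.00 = $3.18.

$3.18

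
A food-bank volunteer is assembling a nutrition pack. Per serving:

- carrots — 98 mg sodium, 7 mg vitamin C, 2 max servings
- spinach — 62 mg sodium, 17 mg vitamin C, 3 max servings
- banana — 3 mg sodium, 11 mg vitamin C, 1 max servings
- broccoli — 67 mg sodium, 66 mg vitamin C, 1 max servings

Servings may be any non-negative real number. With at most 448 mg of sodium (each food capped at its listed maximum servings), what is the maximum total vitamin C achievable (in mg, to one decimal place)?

Vitamin C per mg sodium: banana 3.667, broccoli 0.9851, spinach 0.2742, carrots 0.07143.
Take 1 serving of banana: uses 3 mg sodium, +11.0 mg vitamin C (running total 11.0 mg).
Take 1 serving of broccoli: uses 67 mg sodium, +66.0 mg vitamin C (running total 77.0 mg).
Take 3 servings of spinach: uses 186 mg sodium, +51.0 mg vitamin C (running total 128.0 mg).
Take 1.959 servings of carrots: uses 192 mg sodium, +13.7 mg vitamin C (running total 141.7 mg).
Greedy by best ratio exhausts the sodium allowance optimally: 141.7 mg.

141.7 mg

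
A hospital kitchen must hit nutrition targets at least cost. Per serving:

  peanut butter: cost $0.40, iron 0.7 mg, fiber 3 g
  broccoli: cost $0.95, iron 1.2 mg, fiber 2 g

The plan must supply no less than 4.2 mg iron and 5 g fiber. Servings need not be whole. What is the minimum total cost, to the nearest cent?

At the optimum either one food covers both requirements or two foods hit both targets exactly; no other combination can be cheaper.
peanut butter only: max(4.2/0.7, 5/3) = 6 servings → $2.40.
broccoli only: max(4.2/1.2, 5/2) = 3.5 servings → $3.33.
peanut butter + broccoli: intersection lies outside the first quadrant.
The minimum over all feasible corners is $2.40.

$2.40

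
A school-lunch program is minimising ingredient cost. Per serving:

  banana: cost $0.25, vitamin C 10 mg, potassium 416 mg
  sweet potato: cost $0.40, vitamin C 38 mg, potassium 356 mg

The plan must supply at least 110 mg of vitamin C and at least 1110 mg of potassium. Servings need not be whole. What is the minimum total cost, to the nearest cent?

Check every corner: each single food scaled to meet both minima, and each pair solved so both constraints bind.
banana only: max(110/10, 1110/416) = 11 servings → $2.75.
sweet potato only: max(110/38, 1110/356) = 3.118 servings → $1.25.
banana + sweet potato with both tight: 0.2466 servings and 2.83 servings → $1.19.
The minimum over all feasible corners is $1.19.

$1.19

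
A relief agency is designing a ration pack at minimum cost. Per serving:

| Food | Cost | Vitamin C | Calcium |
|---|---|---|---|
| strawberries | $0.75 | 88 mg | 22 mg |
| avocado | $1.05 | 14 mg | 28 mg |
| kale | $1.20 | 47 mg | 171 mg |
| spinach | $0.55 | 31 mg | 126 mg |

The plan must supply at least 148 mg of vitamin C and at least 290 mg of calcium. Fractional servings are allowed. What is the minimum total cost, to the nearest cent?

$1.87

The cheapest plan sits at a corner of the feasible region — with two constraints it uses at most two foods.
strawberries only: max(148/88, 290/22) = 13.18 servings → $9.89.
avocado only: max(148/14, 290/28) = 10.57 servings → $11.10.
kale only: max(148/47, 290/171) = 3.149 servings → $3.78.
spinach only: max(148/31, 290/126) = 4.774 servings → $2.63.
strawberries + avocado with both tight: 0.03896 servings and 10.33 servings → $10.87.
strawberries + kale with both tight: 0.8333 servings and 1.589 servings → $2.53.
strawberries + spinach with both tight: 0.9281 servings and 2.14 servings → $1.87.
avocado + kale: the both-tight solution has a negative serving — not a feasible corner.
avocado + spinach: the both-tight solution has a negative serving — not a feasible corner.
kale + spinach with both targets exact would need a negative amount; discard.
So the least-cost plan costs $1.87.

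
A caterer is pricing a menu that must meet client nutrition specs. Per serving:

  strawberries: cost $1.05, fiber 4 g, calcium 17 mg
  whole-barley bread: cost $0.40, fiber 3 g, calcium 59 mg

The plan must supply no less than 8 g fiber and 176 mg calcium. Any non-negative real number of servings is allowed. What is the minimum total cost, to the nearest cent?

strawberries only: max(8/4, 176/17) = 10.35 servings → $10.87.
whole-barley bread only: max(8/3, 176/59) = 2.983 servings → $1.19.
strawberries + whole-barley bread: intersection lies outside the first quadrant.
The minimum over all feasible corners is $1.19.

$1.19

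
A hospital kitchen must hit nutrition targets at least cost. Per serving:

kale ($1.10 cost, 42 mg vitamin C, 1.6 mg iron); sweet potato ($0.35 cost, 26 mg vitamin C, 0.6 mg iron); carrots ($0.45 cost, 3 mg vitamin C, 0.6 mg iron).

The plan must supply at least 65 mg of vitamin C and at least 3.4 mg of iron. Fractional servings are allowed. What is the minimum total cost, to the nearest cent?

$1.98

Minimising a linear cost over {vitamin C ≥ 65, iron ≥ 3.4, servings ≥ 0} — the optimum is at a vertex, using one or two foods.
kale only: max(65/42, 3.4/1.6) = 2.125 servings → $2.34.
sweet potato only: max(65/26, 3.4/0.6) = 5.667 servings → $1.98.
carrots only: max(65/3, 3.4/0.6) = 21.67 servings → $9.75.
kale + sweet potato: intersection lies outside the first quadrant.
kale + carrots with both tight: 1.412 servings and 1.902 servings → $2.41.
sweet potato + carrots with both tight: 2.087 servings and 3.58 servings → $2.34.
So the least-cost plan costs $1.98.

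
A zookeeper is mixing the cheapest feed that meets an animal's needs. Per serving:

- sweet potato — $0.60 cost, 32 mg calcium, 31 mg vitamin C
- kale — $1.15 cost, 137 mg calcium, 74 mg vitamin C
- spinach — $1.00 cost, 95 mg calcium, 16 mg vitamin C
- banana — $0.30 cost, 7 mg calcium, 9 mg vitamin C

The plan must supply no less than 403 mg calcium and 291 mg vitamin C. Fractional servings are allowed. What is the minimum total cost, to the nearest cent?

$4.52

With two linear requirements the optimum uses one or two foods; enumerate the corners.
sweet potato only: max(403/32, 291/31) = 12.59 servings → $7.56.
kale only: max(403/137, 291/74) = 3.932 servings → $4.52.
spinach only: max(403/95, 291/16) = 18.19 servings → $18.19.
banana only: max(403/7, 291/9) = 57.57 servings → $17.27.
sweet potato + kale with both tight: 5.346 servings and 1.693 servings → $5.15.
sweet potato + spinach with both tight: 8.712 servings and 1.307 servings → $6.53.
sweet potato + banana: intersection lies outside the first quadrant.
kale + spinach: intersection lies outside the first quadrant.
kale + banana with both tight: 2.224 servings and 14.05 servings → $6.77.
spinach + banana with both tight: 2.14 servings and 28.53 servings → $10.70.
Cheapest feasible corner: $4.52.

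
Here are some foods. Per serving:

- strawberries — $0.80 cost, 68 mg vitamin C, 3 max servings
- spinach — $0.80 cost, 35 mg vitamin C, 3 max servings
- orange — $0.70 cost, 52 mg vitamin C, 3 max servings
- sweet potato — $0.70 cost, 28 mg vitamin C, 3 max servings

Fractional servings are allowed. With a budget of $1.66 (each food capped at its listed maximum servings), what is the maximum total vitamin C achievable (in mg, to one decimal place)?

141.1 mg

Vitamin C per dollar: strawberries 85, orange 74.29, spinach 43.75, sweet potato 40.
Take 2.075 servings of strawberries: spends $1.66, +141.1 mg vitamin C (running total 141.1 mg).
Filling greedily by vitamin C-per-dollar is optimal for one linear limit, giving 141.1 mg.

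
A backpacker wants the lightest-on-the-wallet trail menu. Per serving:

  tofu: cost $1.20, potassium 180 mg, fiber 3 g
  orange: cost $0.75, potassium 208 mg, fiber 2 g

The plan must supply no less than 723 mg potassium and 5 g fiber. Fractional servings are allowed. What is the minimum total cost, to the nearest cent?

$2.61

The cheapest plan sits at a corner of the feasible region — with two constraints it uses at most two foods.
tofu only: max(723/180, 5/3) = 4.017 servings → $4.82.
orange only: max(723/208, 5/2) = 3.476 servings → $2.61.
tofu + orange: the both-tight solution has a negative serving — not a feasible corner.
So the least-cost plan costs $2.61.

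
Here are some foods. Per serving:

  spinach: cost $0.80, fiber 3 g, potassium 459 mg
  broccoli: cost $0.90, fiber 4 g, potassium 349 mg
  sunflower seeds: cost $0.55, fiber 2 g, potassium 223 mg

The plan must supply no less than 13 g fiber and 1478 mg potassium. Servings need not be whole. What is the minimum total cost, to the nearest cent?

$3.14

Compare the cost at each extreme point of the feasible region.
spinach only: max(13/3, 1478/459) = 4.333 servings → $3.47.
broccoli only: max(13/4, 1478/349) = 4.235 servings → $3.81.
sunflower seeds only: max(13/2, 1478/223) = 6.628 servings → $3.65.
spinach + broccoli with both tight: 1.743 servings and 1.943 servings → $3.14.
spinach + sunflower seeds with both tight: 0.2289 servings and 6.157 servings → $3.57.
broccoli + sunflower seeds: intersection lies outside the first quadrant.
Cheapest feasible corner: $3.14.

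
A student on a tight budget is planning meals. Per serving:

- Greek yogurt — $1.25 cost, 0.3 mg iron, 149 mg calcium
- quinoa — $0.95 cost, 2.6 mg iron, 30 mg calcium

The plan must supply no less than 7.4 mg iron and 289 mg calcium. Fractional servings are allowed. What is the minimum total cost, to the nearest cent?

The cheapest plan sits at a corner of the feasible region — with two constraints it uses at most two foods.
Greek yogurt only: max(7.4/0.3, 289/149) = 24.67 servings → $30.83.
quinoa only: max(7.4/2.6, 289/30) = 9.633 servings → $9.15.
Greek yogurt + quinoa with both tight: 1.399 servings and 2.685 servings → $4.30.
Cheapest feasible corner: $4.30.

$4.30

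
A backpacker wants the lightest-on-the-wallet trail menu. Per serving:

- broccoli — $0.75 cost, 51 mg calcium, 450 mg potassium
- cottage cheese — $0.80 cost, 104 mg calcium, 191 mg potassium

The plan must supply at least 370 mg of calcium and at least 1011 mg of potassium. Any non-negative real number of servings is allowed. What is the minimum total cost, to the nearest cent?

$3.18

Two binding constraints pin down two serving amounts, so the optimal mix uses at most two foods. The candidates are each food alone (scaled to the tighter of calcium/potassium) and each pair with both constraints tight.
broccoli only: max(370/51, 1011/450) = 7.255 servings → $5.44.
cottage cheese only: max(370/104, 1011/191) = 5.293 servings → $4.23.
broccoli + cottage cheese with both tight: 0.9302 servings and 3.102 servings → $3.18.
So the least-cost plan costs $3.18.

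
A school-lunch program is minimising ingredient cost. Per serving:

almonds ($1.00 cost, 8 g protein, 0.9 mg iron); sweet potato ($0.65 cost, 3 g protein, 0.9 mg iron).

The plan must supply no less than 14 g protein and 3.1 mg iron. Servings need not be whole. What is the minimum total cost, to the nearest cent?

The cheapest plan sits at a corner of the feasible region — with two constraints it uses at most two foods.
almonds only: max(14/8, 3.1/0.9) = 3.444 servings → $3.44.
sweet potato only: max(14/3, 3.1/0.9) = 4.667 servings → $3.03.
almonds + sweet potato with both tight: 0.7333 servings and 2.711 servings → $2.50.
So the least-cost plan costs $2.50.

$2.50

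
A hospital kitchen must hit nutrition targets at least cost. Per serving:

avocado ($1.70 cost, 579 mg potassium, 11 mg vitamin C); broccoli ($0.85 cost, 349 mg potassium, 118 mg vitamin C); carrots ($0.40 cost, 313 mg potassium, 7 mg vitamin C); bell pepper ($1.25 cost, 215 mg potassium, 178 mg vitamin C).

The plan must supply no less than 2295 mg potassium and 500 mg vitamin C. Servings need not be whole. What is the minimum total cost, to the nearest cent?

Minimising a linear cost over {potassium ≥ 2295, vitamin C ≥ 500, servings ≥ 0} — the optimum is at a vertex, using one or two foods.
avocado only: max(2295/579, 500/11) = 45.45 servings → $77.27.
broccoli only: max(2295/349, 500/118) = 6.576 servings → $5.59.
carrots only: max(2295/313, 500/7) = 71.43 servings → $28.57.
bell pepper only: max(2295/215, 500/178) = 10.67 servings → $13.34.
avocado + broccoli with both tight: 1.494 servings and 4.098 servings → $6.02.
avocado + carrots with both targets exact would need a negative amount; discard.
avocado + bell pepper with both tight: 2.989 servings and 2.624 servings → $8.36.
broccoli + carrots with both tight: 4.072 servings and 2.792 servings → $4.58.
broccoli + bell pepper: intersection lies outside the first quadrant.
carrots + bell pepper with both tight: 5.553 servings and 2.591 servings → $5.46.
Cheapest feasible corner: $4.58.

$4.58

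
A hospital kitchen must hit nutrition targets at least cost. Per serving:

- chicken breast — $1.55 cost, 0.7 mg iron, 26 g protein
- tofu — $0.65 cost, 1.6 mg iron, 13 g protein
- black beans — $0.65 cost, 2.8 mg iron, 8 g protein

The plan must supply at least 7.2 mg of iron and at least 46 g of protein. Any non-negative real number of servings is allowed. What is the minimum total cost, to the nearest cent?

At the optimum either one food covers both requirements or two foods hit both targets exactly; no other combination can be cheaper.
chicken breast only: max(7.2/0.7, 46/26) = 10.29 servings → $15.94.
tofu only: max(7.2/1.6, 46/13) = 4.5 servings → $2.92.
black beans only: max(7.2/2.8, 46/8) = 5.75 servings → $3.74.
chicken breast + tofu with both targets exact would need a negative amount; discard.
chicken breast + black beans with both tight: 1.06 servings and 2.307 servings → $3.14.
tofu + black beans with both tight: 3.017 servings and 0.8475 servings → $2.51.
Cheapest feasible corner: $2.51.

$2.51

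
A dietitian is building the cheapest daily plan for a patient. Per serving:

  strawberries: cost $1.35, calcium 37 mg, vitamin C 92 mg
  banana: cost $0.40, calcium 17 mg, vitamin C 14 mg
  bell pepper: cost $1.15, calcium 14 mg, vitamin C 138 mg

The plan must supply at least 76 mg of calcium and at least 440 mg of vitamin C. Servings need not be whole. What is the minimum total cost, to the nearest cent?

With two linear requirements the optimum uses one or two foods; enumerate the corners.
strawberries only: max(76/37, 440/92) = 4.783 servings → $6.46.
banana only: max(76/17, 440/14) = 31.43 servings → $12.57.
bell pepper only: max(76/14, 440/138) = 5.429 servings → $6.24.
strawberries + banana with both targets exact would need a negative amount; discard.
strawberries + bell pepper with both tight: 1.134 servings and 2.433 servings → $4.33.
banana + bell pepper with both tight: 2.013 servings and 2.984 servings → $4.24.
Cheapest feasible corner: $4.24.

$4.24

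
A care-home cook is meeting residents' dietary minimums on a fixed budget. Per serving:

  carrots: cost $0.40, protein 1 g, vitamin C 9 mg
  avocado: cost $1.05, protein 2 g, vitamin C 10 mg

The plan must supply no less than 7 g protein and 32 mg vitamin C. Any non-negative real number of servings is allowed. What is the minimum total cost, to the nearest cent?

$2.80

At the optimum either one food covers both requirements or two foods hit both targets exactly; no other combination can be cheaper.
carrots only: max(7/1, 32/9) = 7 servings → $2.80.
avocado only: max(7/2, 32/10) = 3.5 servings → $3.67.
carrots + avocado: the both-tight solution has a negative serving — not a feasible corner.
The minimum over all feasible corners is $2.80.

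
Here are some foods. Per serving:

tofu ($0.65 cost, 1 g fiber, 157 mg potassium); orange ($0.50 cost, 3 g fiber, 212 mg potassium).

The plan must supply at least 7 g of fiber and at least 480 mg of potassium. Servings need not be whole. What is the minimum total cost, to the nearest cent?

$1.17

A basic optimal solution has at most two foods positive. Try each food alone and each pair with both targets met exactly.
tofu only: max(7/1, 480/157) = 7 servings → $4.55.
orange only: max(7/3, 480/212) = 2.333 servings → $1.17.
tofu + orange with both targets exact would need a negative amount; discard.
So the least-cost plan costs $1.17.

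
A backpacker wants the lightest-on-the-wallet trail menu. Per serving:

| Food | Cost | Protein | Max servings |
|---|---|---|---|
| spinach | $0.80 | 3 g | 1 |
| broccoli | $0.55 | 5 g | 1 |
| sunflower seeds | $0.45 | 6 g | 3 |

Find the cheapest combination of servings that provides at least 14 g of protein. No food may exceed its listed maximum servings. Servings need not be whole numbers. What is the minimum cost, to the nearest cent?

Cost per g of protein: sunflower seeds $0.0750, broccoli $0.1100, spinach $0.2667.
Take 2.333 servings of sunflower seeds: +14.0 g protein for $1.05 (total $1.05, still need 0.0 g).
Greedy by cheapest-per-g is optimal for a single linear constraint, so the minimum cost is $1.05.

$1.05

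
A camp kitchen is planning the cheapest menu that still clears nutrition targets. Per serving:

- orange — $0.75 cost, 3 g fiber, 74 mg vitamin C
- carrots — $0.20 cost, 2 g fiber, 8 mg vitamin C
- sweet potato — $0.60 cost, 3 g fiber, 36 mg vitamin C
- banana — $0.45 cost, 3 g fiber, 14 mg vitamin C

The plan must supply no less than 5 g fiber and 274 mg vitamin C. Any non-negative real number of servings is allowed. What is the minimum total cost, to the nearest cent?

For a min-cost LP with two ≥-constraints, a basic feasible solution has at most two positive variables.
orange only: max(5/3, 274/74) = 3.703 servings → $2.78.
carrots only: max(5/2, 274/8) = 34.25 servings → $6.85.
sweet potato only: max(5/3, 274/36) = 7.611 servings → $4.57.
banana only: max(5/3, 274/14) = 19.57 servings → $8.81.
orange + carrots: the both-tight solution has a negative serving — not a feasible corner.
orange + sweet potato with both targets exact would need a negative amount; discard.
orange + banana: the both-tight solution has a negative serving — not a feasible corner.
carrots + sweet potato: the both-tight solution has a negative serving — not a feasible corner.
carrots + banana: intersection lies outside the first quadrant.
sweet potato + banana: intersection lies outside the first quadrant.
Cheapest feasible corner: $2.78.

$2.78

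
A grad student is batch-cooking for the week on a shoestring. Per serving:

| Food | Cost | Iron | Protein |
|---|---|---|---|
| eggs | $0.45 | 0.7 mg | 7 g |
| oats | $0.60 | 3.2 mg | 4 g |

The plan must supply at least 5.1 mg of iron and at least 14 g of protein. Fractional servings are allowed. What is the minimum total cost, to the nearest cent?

$1.35

At the optimum either one food covers both requirements or two foods hit both targets exactly; no other combination can be cheaper.
eggs only: max(5.1/0.7, 14/7) = 7.286 servings → $3.28.
oats only: max(5.1/3.2, 14/4) = 3.5 servings → $2.10.
eggs + oats with both tight: 1.245 servings and 1.321 servings → $1.35.
Cheapest feasible corner: $1.35.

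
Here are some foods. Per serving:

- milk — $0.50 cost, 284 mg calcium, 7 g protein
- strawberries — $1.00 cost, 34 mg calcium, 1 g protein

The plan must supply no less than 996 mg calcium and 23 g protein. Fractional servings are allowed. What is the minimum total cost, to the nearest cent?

$1.75

milk only: max(996/284, 23/7) = 3.507 servings → $1.75.
strawberries only: max(996/34, 23/1) = 29.29 servings → $29.29.
milk + strawberries with both targets exact would need a negative amount; discard.
So the least-cost plan costs $1.75.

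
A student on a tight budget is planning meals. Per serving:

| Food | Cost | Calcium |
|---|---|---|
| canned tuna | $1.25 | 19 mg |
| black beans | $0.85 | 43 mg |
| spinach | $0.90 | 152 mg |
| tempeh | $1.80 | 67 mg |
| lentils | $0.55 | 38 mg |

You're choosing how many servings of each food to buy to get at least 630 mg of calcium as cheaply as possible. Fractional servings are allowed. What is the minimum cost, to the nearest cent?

Cost per mg of calcium: spinach $0.0059, lentils $0.0145, black beans $0.0198, tempeh $0.0269, canned tuna $0.0658.
With no serving limits, use only spinach: 630 mg / 152 mg = 4.145 servings × $0.90 = $3.73.

$3.73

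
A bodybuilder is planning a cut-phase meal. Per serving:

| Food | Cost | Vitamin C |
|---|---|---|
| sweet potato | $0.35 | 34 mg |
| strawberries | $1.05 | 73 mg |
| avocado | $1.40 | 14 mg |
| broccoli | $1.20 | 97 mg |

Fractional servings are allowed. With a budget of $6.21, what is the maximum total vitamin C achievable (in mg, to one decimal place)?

Vitamin C per dollar: sweet potato 97.14, broccoli 80.83, strawberries 69.52, avocado 10.
With no serving limits, spend the whole cost allowance on sweet potato: $6.21 / $0.35 × 34 mg = 603.3 mg.

603.3 mg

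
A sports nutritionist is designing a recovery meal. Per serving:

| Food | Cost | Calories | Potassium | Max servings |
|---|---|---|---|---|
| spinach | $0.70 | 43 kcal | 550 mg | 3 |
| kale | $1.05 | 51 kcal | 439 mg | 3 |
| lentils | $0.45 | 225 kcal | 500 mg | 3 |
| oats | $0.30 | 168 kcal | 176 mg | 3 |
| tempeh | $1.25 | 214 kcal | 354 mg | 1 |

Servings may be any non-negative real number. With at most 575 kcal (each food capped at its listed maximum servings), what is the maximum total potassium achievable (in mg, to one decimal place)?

Potassium per kcal: spinach 12.79, kale 8.608, lentils 2.222, tempeh 1.654, oats 1.048.
Take 3 servings of spinach: uses 129 kcal, +1650.0 mg potassium (running total 1650.0 mg).
Take 3 servings of kale: uses 153 kcal, +1317.0 mg potassium (running total 2967.0 mg).
Take 1.302 servings of lentils: uses 293 kcal, +651.1 mg potassium (running total 3618.1 mg).
Filling greedily by potassium-per-kcal is optimal for one linear limit, giving 3618.1 mg.

3618.1 mg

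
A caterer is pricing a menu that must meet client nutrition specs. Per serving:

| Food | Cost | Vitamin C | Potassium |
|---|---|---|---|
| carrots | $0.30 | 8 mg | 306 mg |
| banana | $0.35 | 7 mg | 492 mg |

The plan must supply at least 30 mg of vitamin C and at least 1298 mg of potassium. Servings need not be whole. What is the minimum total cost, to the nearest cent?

A basic optimal solution has at most two foods positive. Try each food alone and each pair with both targets met exactly.
carrots only: max(30/8, 1298/306) = 4.242 servings → $1.27.
banana only: max(30/7, 1298/492) = 4.286 servings → $1.50.
carrots + banana with both tight: 3.163 servings and 0.6711 servings → $1.18.
Cheapest feasible corner: $1.18.

$1.18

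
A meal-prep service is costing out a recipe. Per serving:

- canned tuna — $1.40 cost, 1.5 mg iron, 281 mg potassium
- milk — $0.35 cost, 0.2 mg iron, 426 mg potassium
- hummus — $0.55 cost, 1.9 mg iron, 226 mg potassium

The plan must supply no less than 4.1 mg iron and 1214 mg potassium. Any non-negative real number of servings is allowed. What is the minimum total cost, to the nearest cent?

Check every corner: each single food scaled to meet both minima, and each pair solved so both constraints bind.
canned tuna only: max(4.1/1.5, 1214/281) = 4.32 servings → $6.05.
milk only: max(4.1/0.2, 1214/426) = 20.5 servings → $7.17.
hummus only: max(4.1/1.9, 1214/226) = 5.372 servings → $2.95.
canned tuna + milk with both tight: 2.58 servings and 1.148 servings → $4.01.
canned tuna + hummus with both targets exact would need a negative amount; discard.
milk + hummus with both tight: 1.806 servings and 1.968 servings → $1.71.
So the least-cost plan costs $1.71.

$1.71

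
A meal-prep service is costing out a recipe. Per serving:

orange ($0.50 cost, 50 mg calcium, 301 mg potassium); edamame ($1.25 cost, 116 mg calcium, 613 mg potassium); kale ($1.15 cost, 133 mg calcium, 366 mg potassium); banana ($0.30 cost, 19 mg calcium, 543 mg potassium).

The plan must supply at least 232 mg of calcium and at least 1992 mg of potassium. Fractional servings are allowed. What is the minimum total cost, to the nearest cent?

An LP optimum is at a vertex; with two nutrient constraints at most two foods are used. Check each candidate.
orange only: max(232/50, 1992/301) = 6.618 servings → $3.31.
edamame only: max(232/116, 1992/613) = 3.25 servings → $4.06.
kale only: max(232/133, 1992/366) = 5.443 servings → $6.26.
banana only: max(232/19, 1992/543) = 12.21 servings → $3.66.
orange + edamame: the both-tight solution has a negative serving — not a feasible corner.
orange + kale with both targets exact would need a negative amount; discard.
orange + banana with both tight: 4.112 servings and 1.389 servings → $2.47.
edamame + kale: the both-tight solution has a negative serving — not a feasible corner.
edamame + banana with both tight: 1.717 servings and 1.731 servings → $2.66.
kale + banana with both tight: 1.35 servings and 2.758 servings → $2.38.
Cheapest feasible corner: $2.38.

$2.38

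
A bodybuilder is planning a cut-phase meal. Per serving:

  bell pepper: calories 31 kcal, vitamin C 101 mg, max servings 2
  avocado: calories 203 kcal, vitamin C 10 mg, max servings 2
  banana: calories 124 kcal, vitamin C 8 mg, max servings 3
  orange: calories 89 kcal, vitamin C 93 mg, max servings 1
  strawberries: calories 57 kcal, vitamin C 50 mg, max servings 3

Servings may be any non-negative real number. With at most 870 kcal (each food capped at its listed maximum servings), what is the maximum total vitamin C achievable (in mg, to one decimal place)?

477.7 mg

Vitamin C per kcal: bell pepper 3.258, orange 1.045, strawberries 0.8772, banana 0.06452, avocado 0.04926.
Take 2 servings of bell pepper: uses 62 kcal, +202.0 mg vitamin C (running total 202.0 mg).
Take 1 serving of orange: uses 89 kcal, +93.0 mg vitamin C (running total 295.0 mg).
Take 3 servings of strawberries: uses 171 kcal, +150.0 mg vitamin C (running total 445.0 mg).
Take 3 servings of banana: uses 372 kcal, +24.0 mg vitamin C (running total 469.0 mg).
Take 0.867 servings of avocado: uses 176 kcal, +8.7 mg vitamin C (running total 477.7 mg).
Filling greedily by vitamin C-per-kcal is optimal for one linear limit, giving 477.7 mg.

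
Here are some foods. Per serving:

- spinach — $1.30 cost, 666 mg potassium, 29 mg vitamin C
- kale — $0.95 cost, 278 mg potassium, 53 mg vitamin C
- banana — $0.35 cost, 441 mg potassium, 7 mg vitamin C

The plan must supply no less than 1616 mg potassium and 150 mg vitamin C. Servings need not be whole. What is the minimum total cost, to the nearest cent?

$3.15

Compare the cost at each extreme point of the feasible region.
spinach only: max(1616/666, 150/29) = 5.172 servings → $6.72.
kale only: max(1616/278, 150/53) = 5.813 servings → $5.52.
banana only: max(1616/441, 150/7) = 21.43 servings → $7.50.
spinach + kale with both tight: 1.614 servings and 1.947 servings → $3.95.
spinach + banana: the both-tight solution has a negative serving — not a feasible corner.
kale + banana with both tight: 2.559 servings and 2.051 servings → $3.15.
The minimum over all feasible corners is $3.15.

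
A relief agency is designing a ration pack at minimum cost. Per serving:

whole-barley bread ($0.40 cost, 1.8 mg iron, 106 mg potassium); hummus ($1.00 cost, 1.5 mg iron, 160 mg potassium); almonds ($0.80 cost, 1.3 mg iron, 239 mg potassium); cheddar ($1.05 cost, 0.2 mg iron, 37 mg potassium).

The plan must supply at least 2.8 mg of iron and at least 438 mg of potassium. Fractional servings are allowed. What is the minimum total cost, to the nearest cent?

At the optimum either one food covers both requirements or two foods hit both targets exactly; no other combination can be cheaper.
whole-barley bread only: max(2.8/1.8, 438/106) = 4.132 servings → $1.65.
hummus only: max(2.8/1.5, 438/160) = 2.737 servings → $2.74.
almonds only: max(2.8/1.3, 438/239) = 2.154 servings → $1.72.
cheddar only: max(2.8/0.2, 438/37) = 14 servings → $14.70.
whole-barley bread + hummus: intersection lies outside the first quadrant.
whole-barley bread + almonds with both tight: 0.3413 servings and 1.681 servings → $1.48.
whole-barley bread + cheddar with both tight: 0.3524 servings and 10.83 servings → $11.51.
hummus + almonds with both tight: 0.6631 servings and 1.389 servings → $1.77.
hummus + cheddar with both tight: 0.6809 servings and 8.894 servings → $10.02.
almonds + cheddar with both targets exact would need a negative amount; discard.
Cheapest feasible corner: $1.48.

$1.48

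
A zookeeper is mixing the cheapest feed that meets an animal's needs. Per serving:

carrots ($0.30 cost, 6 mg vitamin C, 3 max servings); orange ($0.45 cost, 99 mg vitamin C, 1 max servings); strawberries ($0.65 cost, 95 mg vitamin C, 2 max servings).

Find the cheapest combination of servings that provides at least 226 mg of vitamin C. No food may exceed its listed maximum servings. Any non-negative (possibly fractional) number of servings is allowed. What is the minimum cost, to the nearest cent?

Cost per mg of vitamin C: orange $0.0045, strawberries $0.0068, carrots $0.0500.
Take 1 serving of orange: +99.0 mg vitamin C for $0.45 (total $0.45, still need 127.0 mg).
Take 1.337 servings of strawberries: +127.0 mg vitamin C for $0.87 (total $1.32, still need 0.0 mg).
Greedy by cheapest-per-mg is optimal for a single linear constraint, so the minimum cost is $1.32.

$1.32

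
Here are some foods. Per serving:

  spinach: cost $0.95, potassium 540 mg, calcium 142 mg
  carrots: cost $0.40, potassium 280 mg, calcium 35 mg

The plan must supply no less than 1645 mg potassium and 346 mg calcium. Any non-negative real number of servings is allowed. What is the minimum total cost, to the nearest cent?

This is a tiny linear program; its minimum lies at a vertex of the feasible set. List the vertices and price them.
spinach only: max(1645/540, 346/142) = 3.046 servings → $2.89.
carrots only: max(1645/280, 346/35) = 9.886 servings → $3.95.
spinach + carrots with both tight: 1.884 servings and 2.241 servings → $2.69.
So the least-cost plan costs $2.69.

$2.69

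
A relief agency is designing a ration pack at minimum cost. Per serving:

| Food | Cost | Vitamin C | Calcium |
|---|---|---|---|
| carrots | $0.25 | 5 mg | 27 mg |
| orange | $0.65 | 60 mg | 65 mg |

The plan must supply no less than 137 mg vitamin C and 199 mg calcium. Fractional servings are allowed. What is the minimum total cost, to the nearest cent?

$1.94

With two linear requirements the optimum uses one or two foods; enumerate the corners.
carrots only: max(137/5, 199/27) = 27.4 servings → $6.85.
orange only: max(137/60, 199/65) = 3.062 servings → $1.99.
carrots + orange with both tight: 2.344 servings and 2.088 servings → $1.94.
So the least-cost plan costs $1.94.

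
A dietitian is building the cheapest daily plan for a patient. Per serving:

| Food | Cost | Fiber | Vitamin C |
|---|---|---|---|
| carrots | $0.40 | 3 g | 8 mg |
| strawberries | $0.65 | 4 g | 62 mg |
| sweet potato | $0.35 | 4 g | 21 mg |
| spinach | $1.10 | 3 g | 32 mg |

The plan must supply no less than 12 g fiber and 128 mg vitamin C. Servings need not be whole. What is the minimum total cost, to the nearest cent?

Minimising a linear cost over {fiber ≥ 12, vitamin C ≥ 128, servings ≥ 0} — the optimum is at a vertex, using one or two foods.
carrots only: max(12/3, 128/8) = 16 servings → $6.40.
strawberries only: max(12/4, 128/62) = 3 servings → $1.95.
sweet potato only: max(12/4, 128/21) = 6.095 servings → $2.13.
spinach only: max(12/3, 128/32) = 4 servings → $4.40.
carrots + strawberries with both tight: 1.506 servings and 1.87 servings → $1.82.
carrots + sweet potato: the both-tight solution has a negative serving — not a feasible corner.
carrots + spinach with both tight: 0 servings and 4 servings → $4.40.
strawberries + sweet potato with both tight: 1.585 servings and 1.415 servings → $1.53.
strawberries + spinach with both tight: 0 servings and 4 servings → $4.40.
sweet potato + spinach with both tight: 0 servings and 4 servings → $4.40.
The minimum over all feasible corners is $1.53.

$1.53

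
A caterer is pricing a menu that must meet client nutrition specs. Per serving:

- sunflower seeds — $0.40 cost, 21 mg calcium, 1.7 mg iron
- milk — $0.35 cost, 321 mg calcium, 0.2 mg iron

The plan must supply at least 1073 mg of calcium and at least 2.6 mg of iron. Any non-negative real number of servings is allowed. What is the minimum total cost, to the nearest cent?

sunflower seeds only: max(1073/21, 2.6/1.7) = 51.1 servings → $20.44.
milk only: max(1073/321, 2.6/0.2) = 13 servings → $4.55.
sunflower seeds + milk with both tight: 1.145 servings and 3.268 servings → $1.60.
Cheapest feasible corner: $1.60.

$1.60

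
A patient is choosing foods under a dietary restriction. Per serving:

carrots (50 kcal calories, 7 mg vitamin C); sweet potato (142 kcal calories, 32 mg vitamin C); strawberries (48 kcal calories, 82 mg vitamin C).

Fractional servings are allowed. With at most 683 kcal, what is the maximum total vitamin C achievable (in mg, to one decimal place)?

Vitamin C per kcal: strawberries 1.708, sweet potato 0.2254, carrots 0.14.
With no serving limits, spend the whole calories allowance on strawberries: 683 kcal / 48 kcal × 82 mg = 1166.8 mg.

1166.8 mg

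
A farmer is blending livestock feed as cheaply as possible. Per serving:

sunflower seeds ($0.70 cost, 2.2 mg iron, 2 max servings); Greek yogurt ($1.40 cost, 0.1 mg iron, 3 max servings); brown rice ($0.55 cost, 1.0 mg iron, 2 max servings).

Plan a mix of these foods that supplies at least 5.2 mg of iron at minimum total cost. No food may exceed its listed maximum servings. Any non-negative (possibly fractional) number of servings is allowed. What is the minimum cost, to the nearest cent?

$1.84

Cost per mg of iron: sunflower seeds $0.3182, brown rice $0.5500, Greek yogurt $14.0000.
Take 2 servings of sunflower seeds: +4.4 mg iron for $1.40 (total $1.40, still need 0.8 mg).
Take 0.8 servings of brown rice: +0.8 mg iron for $0.44 (total $1.84, still need 0.0 mg).
Filling from the cheapest source first is optimal under one linear minimum: $1.84.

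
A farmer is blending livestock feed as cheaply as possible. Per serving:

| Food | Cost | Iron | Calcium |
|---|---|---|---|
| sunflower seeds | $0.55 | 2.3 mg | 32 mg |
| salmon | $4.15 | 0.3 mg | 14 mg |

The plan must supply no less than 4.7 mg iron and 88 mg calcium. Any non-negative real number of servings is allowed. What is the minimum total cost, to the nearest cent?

With two linear requirements the optimum uses one or two foods; enumerate the corners.
sunflower seeds only: max(4.7/2.3, 88/32) = 2.75 servings → $1.51.
salmon only: max(4.7/0.3, 88/14) = 15.67 servings → $65.02.
sunflower seeds + salmon with both tight: 1.743 servings and 2.301 servings → $10.51.
So the least-cost plan costs $1.51.

$1.51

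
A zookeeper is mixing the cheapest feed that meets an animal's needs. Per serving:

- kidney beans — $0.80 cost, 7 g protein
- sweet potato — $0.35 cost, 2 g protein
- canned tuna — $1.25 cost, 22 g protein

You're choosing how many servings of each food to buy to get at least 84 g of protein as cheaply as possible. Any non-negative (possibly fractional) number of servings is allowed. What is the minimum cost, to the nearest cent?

$4.77

Cost per g of protein: canned tuna $0.0568, kidney beans $0.1143, sweet potato $0.1750.
With no serving limits, use only canned tuna: 84 g / 22 g = 3.818 servings × $1.25 = $4.77.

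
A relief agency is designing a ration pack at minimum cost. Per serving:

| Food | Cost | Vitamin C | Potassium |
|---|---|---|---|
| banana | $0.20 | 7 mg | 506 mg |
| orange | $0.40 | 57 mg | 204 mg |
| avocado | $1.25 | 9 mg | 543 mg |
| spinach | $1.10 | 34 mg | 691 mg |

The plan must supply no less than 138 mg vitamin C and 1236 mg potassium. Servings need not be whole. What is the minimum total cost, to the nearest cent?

$1.20

An LP optimum is at a vertex; with two nutrient constraints at most two foods are used. Check each candidate.
banana only: max(138/7, 1236/506) = 19.71 servings → $3.94.
orange only: max(138/57, 1236/204) = 6.059 servings → $2.42.
avocado only: max(138/9, 1236/543) = 15.33 servings → $19.17.
spinach only: max(138/34, 1236/691) = 4.059 servings → $4.46.
banana + orange with both tight: 1.543 servings and 2.232 servings → $1.20.
banana + avocado: the both-tight solution has a negative serving — not a feasible corner.
banana + spinach: the both-tight solution has a negative serving — not a feasible corner.
orange + avocado with both tight: 2.192 servings and 1.453 servings → $2.69.
orange + spinach with both tight: 1.644 servings and 1.304 servings → $2.09.
avocado + spinach: intersection lies outside the first quadrant.
The minimum over all feasible corners is $1.20.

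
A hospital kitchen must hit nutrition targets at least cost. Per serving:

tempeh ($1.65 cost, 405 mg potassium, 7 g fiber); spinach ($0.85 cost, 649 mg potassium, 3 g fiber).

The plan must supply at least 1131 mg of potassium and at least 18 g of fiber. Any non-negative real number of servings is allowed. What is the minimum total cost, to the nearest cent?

A basic optimal solution has at most two foods positive. Try each food alone and each pair with both targets met exactly.
tempeh only: max(1131/405, 18/7) = 2.793 servings → $4.61.
spinach only: max(1131/649, 18/3) = 6 servings → $5.10.
tempeh + spinach with both tight: 2.491 servings and 0.1884 servings → $4.27.
Cheapest feasible corner: $4.27.

$4.27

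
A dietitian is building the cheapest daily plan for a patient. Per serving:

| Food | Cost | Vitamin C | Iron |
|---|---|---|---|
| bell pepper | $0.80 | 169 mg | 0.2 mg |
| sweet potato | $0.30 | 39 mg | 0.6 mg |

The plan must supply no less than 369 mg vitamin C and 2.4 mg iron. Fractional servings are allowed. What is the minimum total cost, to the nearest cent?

$2.16

Two binding constraints pin down two serving amounts, so the optimal mix uses at most two foods. The candidates are each food alone (scaled to the tighter of vitamin C/iron) and each pair with both constraints tight.
bell pepper only: max(369/169, 2.4/0.2) = 12 servings → $9.60.
sweet potato only: max(369/39, 2.4/0.6) = 9.462 servings → $2.84.
bell pepper + sweet potato with both tight: 1.365 servings and 3.545 servings → $2.16.
Cheapest feasible corner: $2.16.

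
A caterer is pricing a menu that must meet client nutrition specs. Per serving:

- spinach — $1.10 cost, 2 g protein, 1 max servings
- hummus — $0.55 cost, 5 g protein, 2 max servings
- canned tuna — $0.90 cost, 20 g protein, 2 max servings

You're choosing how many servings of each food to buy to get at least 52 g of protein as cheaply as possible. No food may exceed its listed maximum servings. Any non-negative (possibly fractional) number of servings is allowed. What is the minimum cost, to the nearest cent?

$4.00

Cost per g of protein: canned tuna $0.0450, hummus $0.1100, spinach $0.5500.
Take 2 servings of canned tuna: +40.0 g protein for $1.80 (total $1.80, still need 12.0 g).
Take 2 servings of hummus: +10.0 g protein for $1.10 (total $2.90, still need 2.0 g).
Take 1 serving of spinach: +2.0 g protein for $1.10 (total $4.00, still need 0.0 g).
Greedy by cheapest-per-g is optimal for a single linear constraint, so the minimum cost is $4.00.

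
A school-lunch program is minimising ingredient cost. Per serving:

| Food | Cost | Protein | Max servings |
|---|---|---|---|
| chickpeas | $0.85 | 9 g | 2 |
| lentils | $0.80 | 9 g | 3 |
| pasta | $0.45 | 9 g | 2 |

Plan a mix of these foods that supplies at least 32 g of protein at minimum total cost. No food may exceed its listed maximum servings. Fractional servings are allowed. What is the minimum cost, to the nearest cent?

$2.14

Cost per g of protein: pasta $0.0500, lentils $0.0889, chickpeas $0.0944.
Take 2 servings of pasta: +18.0 g protein for $0.90 (total $0.90, still need 14.0 g).
Take 1.556 servings of lentils: +14.0 g protein for $1.24 (total $2.14, still need 0.0 g).
Filling from the cheapest source first is optimal under one linear minimum: $2.14.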